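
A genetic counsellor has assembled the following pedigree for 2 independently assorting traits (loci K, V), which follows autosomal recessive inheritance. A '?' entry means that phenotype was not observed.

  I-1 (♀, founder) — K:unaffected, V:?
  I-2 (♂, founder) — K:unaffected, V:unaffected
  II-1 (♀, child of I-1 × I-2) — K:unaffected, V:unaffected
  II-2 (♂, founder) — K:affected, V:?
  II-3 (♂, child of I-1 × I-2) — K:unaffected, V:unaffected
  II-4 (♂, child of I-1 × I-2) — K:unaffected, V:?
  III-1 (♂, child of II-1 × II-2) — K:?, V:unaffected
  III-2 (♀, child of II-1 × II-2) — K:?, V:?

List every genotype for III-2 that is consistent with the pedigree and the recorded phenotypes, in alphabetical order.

III-2 ∈ {Kk VV, Kk Vv, Kk vv, kk VV, kk Vv, kk vv}

K/I-1 un ·: KK|Kk
K/I-2 un ·: KK|Kk
K/II-1 un I-1×I-2: KK|Kk
K/II-2 aff ·: kk
K/II-3 un I-1×I-2: KK|Kk
K/II-4 un I-1×I-2: KK|Kk
K/III-1 ? II-1×II-2: Kk|kk
K/III-2 ? II-1×II-2: Kk|kk
⇒ K over [I-1,I-2,II-1,II-2,II-3,II-4,III-1,III-2]: 61 consistent
V/I-1 ? ·: VV|Vv|vv
V/I-2 un ·: VV|Vv
V/II-1 un I-1×I-2: VV|Vv
V/II-2 ? ·: VV|Vv|vv
V/II-3 un I-1×I-2: VV|Vv
V/II-4 ? I-1×I-2: VV|Vv|vv
V/III-1 un II-1×II-2: VV|Vv
V/III-2 ? II-1×II-2: VV|Vv|vv
⇒ V over [I-1,I-2,II-1,II-2,II-3,II-4,III-1,III-2]: 294 consistent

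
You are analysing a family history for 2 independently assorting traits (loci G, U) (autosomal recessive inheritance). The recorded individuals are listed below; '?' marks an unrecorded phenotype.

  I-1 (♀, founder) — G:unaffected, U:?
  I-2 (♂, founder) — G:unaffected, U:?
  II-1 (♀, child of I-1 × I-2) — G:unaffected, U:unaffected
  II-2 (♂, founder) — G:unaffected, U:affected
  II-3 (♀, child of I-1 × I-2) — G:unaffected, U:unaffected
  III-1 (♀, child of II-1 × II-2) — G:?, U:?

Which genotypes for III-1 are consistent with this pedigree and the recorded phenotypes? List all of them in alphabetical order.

G/I-1 un ·: GG|Gg
G/I-2 un ·: GG|Gg
G/II-1 un I-1×I-2: GG|Gg
G/II-2 un ·: GG|Gg
G/II-3 un I-1×I-2: GG|Gg
G/III-1 ? II-1×II-2: GG|Gg|gg
⇒ G over [I-1,I-2,II-1,II-2,II-3,III-1]: 51 consistent
U/I-1 ? ·: UU|Uu|uu
U/I-2 ? ·: UU|Uu|uu
U/II-1 un I-1×I-2: UU|Uu
U/II-2 aff ·: uu
U/II-3 un I-1×I-2: UU|Uu
U/III-1 ? II-1×II-2: Uu|uu
⇒ U over [I-1,I-2,II-1,II-2,II-3,III-1]: 27 consistent

III-1 ∈ {GG Uu, GG uu, Gg Uu, Gg uu, gg Uu, gg uu}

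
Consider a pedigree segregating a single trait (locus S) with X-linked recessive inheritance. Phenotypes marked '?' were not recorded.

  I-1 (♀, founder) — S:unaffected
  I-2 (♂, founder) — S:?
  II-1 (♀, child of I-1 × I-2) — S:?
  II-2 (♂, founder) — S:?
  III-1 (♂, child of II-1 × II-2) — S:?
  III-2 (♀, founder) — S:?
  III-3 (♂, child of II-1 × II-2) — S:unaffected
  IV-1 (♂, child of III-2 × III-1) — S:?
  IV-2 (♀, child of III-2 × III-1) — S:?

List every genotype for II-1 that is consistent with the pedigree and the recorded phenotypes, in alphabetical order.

S/I-1 un ·: X^SX^S|X^SX^s
S/I-2 ? ·: X^SY|X^sY
S/II-1 ? I-1×I-2: X^SX^S|X^SX^s
S/II-2 ? ·: X^SY|X^sY
S/III-1 ? II-1×II-2: X^SY|X^sY
S/III-2 ? ·: X^SX^S|X^SX^s|X^sX^s
S/III-3 un II-1×II-2: X^SY
S/IV-1 ? III-2×III-1: X^SY|X^sY
S/IV-2 ? III-2×III-1: X^SX^S|X^SX^s|X^sX^s
⇒ S over [I-1,I-2,II-1,II-2,III-1,III-2,III-3,IV-1,IV-2]: 96 consistent

II-1 ∈ {X^SX^S, X^SX^s}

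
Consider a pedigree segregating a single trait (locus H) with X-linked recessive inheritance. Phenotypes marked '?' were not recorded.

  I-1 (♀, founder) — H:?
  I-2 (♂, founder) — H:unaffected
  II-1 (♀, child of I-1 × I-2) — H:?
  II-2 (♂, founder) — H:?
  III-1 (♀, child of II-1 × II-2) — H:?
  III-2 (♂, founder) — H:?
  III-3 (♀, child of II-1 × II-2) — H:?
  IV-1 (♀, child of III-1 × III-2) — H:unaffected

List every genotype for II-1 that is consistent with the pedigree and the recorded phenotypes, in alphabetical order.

H/I-1 ? ·: X^HX^H|X^HX^h|X^hX^h
H/I-2 un ·: X^HY
H/II-1 ? I-1×I-2: X^HX^H|X^HX^h
H/II-2 ? ·: X^HY|X^hY
H/III-1 ? II-1×II-2: X^HX^H|X^HX^h|X^hX^h
H/III-2 ? ·: X^HY|X^hY
H/III-3 ? II-1×II-2: X^HX^H|X^HX^h|X^hX^h
H/IV-1 un III-1×III-2: X^HX^H|X^HX^h
⇒ H over [I-1,I-2,II-1,II-2,III-1,III-2,III-3,IV-1]: 46 consistent

II-1 ∈ {X^HX^H, X^HX^h}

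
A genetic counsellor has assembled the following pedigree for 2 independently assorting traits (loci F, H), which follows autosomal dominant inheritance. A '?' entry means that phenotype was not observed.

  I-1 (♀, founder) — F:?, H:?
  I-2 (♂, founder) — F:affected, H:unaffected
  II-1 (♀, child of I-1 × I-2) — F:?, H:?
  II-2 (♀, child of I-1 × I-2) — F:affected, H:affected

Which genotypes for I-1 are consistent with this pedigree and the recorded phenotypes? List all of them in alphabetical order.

F/I-1 ? ·: ff|Ff|FF
F/I-2 aff ·: Ff|FF
F/II-1 ? I-1×I-2: ff|Ff|FF
F/II-2 aff I-1×I-2: Ff|FF
⇒ F over [I-1,I-2,II-1,II-2]: 18 consistent
H/I-1 ? ·: Hh|HH
H/I-2 un ·: hh
H/II-1 ? I-1×I-2: hh|Hh
H/II-2 aff I-1×I-2: Hh
⇒ H over [I-1,I-2,II-1,II-2]: 3 consistent

I-1 ∈ {FF HH, FF Hh, Ff HH, Ff Hh, ff HH, ff Hh}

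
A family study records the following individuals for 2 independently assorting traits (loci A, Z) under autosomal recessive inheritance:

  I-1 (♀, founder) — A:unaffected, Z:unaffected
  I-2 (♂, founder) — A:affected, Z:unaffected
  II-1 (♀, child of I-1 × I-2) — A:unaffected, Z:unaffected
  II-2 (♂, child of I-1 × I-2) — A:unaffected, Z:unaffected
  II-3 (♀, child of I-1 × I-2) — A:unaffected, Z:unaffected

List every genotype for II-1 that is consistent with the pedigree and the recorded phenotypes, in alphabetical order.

A/I-1 un ·: AA|Aa
A/I-2 aff ·: aa
A/II-1 un I-1×I-2: Aa
A/II-2 un I-1×I-2: Aa
A/II-3 un I-1×I-2: Aa
⇒ A over [I-1,I-2,II-1,II-2,II-3]: 2 consistent
Z/I-1 un ·: ZZ|Zz
Z/I-2 un ·: ZZ|Zz
Z/II-1 un I-1×I-2: ZZ|Zz
Z/II-2 un I-1×I-2: ZZ|Zz
Z/II-3 un I-1×I-2: ZZ|Zz
⇒ Z over [I-1,I-2,II-1,II-2,II-3]: 25 consistent

II-1 ∈ {Aa ZZ, Aa Zz}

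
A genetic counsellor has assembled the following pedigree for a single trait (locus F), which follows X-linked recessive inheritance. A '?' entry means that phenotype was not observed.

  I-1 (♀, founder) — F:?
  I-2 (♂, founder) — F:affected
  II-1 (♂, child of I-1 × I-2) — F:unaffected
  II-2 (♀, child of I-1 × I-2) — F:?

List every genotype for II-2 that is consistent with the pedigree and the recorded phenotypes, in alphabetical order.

II-2 ∈ {X^FX^f, X^fX^f}

F/I-1 ? ·: X^FX^F|X^FX^f
F/I-2 aff ·: X^fY
F/II-1 un I-1×I-2: X^FY
F/II-2 ? I-1×I-2: X^FX^f|X^fX^f
⇒ F over [I-1,I-2,II-1,II-2]: 3 consistent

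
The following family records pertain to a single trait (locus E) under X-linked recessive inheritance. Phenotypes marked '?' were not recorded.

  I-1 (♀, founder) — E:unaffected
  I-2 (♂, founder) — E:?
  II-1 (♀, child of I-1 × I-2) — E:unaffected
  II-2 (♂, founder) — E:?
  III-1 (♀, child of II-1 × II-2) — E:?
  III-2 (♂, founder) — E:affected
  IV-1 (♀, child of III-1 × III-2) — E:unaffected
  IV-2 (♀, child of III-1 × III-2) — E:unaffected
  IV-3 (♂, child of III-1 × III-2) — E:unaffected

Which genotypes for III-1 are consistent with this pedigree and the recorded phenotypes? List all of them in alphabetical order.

III-1 ∈ {X^EX^E, X^EX^e}

E/I-1 un ·: X^EX^E|X^EX^e
E/I-2 ? ·: X^EY|X^eY
E/II-1 un I-1×I-2: X^EX^E|X^EX^e
E/II-2 ? ·: X^EY|X^eY
E/III-1 ? II-1×II-2: X^EX^E|X^EX^e
E/III-2 aff ·: X^eY
E/IV-1 un III-1×III-2: X^EX^e
E/IV-2 un III-1×III-2: X^EX^e
E/IV-3 un III-1×III-2: X^EY
⇒ E over [I-1,I-2,II-1,II-2,III-1,III-2,IV-1,IV-2,IV-3]: 13 consistent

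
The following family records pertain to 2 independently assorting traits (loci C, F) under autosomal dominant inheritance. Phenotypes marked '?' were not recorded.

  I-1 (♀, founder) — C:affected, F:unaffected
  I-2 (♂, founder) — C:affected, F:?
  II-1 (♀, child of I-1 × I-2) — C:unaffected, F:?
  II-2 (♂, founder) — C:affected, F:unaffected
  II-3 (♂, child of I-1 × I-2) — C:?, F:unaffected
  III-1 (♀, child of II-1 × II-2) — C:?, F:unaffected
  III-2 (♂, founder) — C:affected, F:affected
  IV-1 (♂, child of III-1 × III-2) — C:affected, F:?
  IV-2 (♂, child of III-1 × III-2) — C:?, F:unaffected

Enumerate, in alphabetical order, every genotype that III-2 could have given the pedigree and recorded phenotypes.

C/I-1 aff ·: Cc
C/I-2 aff ·: Cc
C/II-1 un I-1×I-2: cc
C/II-2 aff ·: Cc|CC
C/II-3 ? I-1×I-2: cc|Cc|CC
C/III-1 ? II-1×II-2: cc|Cc
C/III-2 aff ·: Cc|CC
C/IV-1 aff III-1×III-2: Cc|CC
C/IV-2 ? III-1×III-2: cc|Cc|CC
⇒ C over [I-1,I-2,II-1,II-2,II-3,III-1,III-2,IV-1,IV-2]: 69 consistent
F/I-1 un ·: ff
F/I-2 ? ·: ff|Ff
F/II-1 ? I-1×I-2: ff|Ff
F/II-2 un ·: ff
F/II-3 un I-1×I-2: ff
F/III-1 un II-1×II-2: ff
F/III-2 aff ·: Ff
F/IV-1 ? III-1×III-2: ff|Ff
F/IV-2 un III-1×III-2: ff
⇒ F over [I-1,I-2,II-1,II-2,II-3,III-1,III-2,IV-1,IV-2]: 6 consistent

III-2 ∈ {CC Ff, Cc Ff}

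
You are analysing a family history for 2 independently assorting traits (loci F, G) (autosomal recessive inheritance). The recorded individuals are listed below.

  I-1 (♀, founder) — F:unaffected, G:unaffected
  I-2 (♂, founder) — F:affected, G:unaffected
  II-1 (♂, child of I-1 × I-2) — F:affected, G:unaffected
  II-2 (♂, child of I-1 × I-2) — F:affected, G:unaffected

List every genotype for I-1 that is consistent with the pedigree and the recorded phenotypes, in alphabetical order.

I-1 ∈ {Ff GG, Ff Gg}

F/I-1 un ·: Ff
F/I-2 aff ·: ff
F/II-1 aff I-1×I-2: ff
F/II-2 aff I-1×I-2: ff
⇒ F over [I-1,I-2,II-1,II-2]: 1 consistent
G/I-1 un ·: GG|Gg
G/I-2 un ·: GG|Gg
G/II-1 un I-1×I-2: GG|Gg
G/II-2 un I-1×I-2: GG|Gg
⇒ G over [I-1,I-2,II-1,II-2]: 13 consistent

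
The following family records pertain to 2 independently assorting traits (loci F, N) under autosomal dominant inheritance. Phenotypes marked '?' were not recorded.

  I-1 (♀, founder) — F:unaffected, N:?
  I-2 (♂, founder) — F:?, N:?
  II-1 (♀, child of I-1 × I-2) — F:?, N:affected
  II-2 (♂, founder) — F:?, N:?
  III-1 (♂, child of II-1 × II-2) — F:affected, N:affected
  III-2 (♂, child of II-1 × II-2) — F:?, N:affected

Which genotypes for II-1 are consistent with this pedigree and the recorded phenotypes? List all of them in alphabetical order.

F/I-1 un ·: ff
F/I-2 ? ·: ff|Ff|FF
F/II-1 ? I-1×I-2: ff|Ff
F/II-2 ? ·: ff|Ff|FF
F/III-1 aff II-1×II-2: Ff|FF
F/III-2 ? II-1×II-2: ff|Ff|FF
⇒ F over [I-1,I-2,II-1,II-2,III-1,III-2]: 30 consistent
N/I-1 ? ·: nn|Nn|NN
N/I-2 ? ·: nn|Nn|NN
N/II-1 aff I-1×I-2: Nn|NN
N/II-2 ? ·: nn|Nn|NN
N/III-1 aff II-1×II-2: Nn|NN
N/III-2 aff II-1×II-2: Nn|NN
⇒ N over [I-1,I-2,II-1,II-2,III-1,III-2]: 87 consistent

II-1 ∈ {Ff NN, Ff Nn, ff NN, ff Nn}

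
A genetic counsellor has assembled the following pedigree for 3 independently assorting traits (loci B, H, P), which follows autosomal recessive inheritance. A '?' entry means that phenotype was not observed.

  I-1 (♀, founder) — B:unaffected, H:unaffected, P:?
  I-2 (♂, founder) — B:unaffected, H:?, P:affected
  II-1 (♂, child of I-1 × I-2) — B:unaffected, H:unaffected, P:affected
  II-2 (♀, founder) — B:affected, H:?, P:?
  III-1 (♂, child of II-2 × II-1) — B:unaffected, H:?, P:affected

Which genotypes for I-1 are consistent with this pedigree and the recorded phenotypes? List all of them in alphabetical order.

I-1 ∈ {BB HH Pp, BB HH pp, BB Hh Pp, BB Hh pp, Bb HH Pp, Bb HH pp, Bb Hh Pp, Bb Hh pp}

B/I-1 un ·: BB|Bb
B/I-2 un ·: BB|Bb
B/II-1 un I-1×I-2: BB|Bb
B/II-2 aff ·: bb
B/III-1 un II-2×II-1: Bb
⇒ B over [I-1,I-2,II-1,II-2,III-1]: 7 consistent
H/I-1 un ·: HH|Hh
H/I-2 ? ·: HH|Hh|hh
H/II-1 un I-1×I-2: HH|Hh
H/II-2 ? ·: HH|Hh|hh
H/III-1 ? II-2×II-1: HH|Hh|hh
⇒ H over [I-1,I-2,II-1,II-2,III-1]: 51 consistent
P/I-1 ? ·: Pp|pp
P/I-2 aff ·: pp
P/II-1 aff I-1×I-2: pp
P/II-2 ? ·: Pp|pp
P/III-1 aff II-2×II-1: pp
⇒ P over [I-1,I-2,II-1,II-2,III-1]: 4 consistent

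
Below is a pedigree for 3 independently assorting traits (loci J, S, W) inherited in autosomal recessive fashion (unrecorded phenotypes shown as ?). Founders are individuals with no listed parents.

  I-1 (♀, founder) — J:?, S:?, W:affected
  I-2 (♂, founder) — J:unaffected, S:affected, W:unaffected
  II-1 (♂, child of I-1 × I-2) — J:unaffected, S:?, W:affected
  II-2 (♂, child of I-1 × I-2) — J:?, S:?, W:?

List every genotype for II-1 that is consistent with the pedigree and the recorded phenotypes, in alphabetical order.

II-1 ∈ {JJ Ss ww, JJ ss ww, Jj Ss ww, Jj ss ww}

J/I-1 ? ·: JJ|Jj|jj
J/I-2 un ·: JJ|Jj
J/II-1 un I-1×I-2: JJ|Jj
J/II-2 ? I-1×I-2: JJ|Jj|jj
⇒ J over [I-1,I-2,II-1,II-2]: 18 consistent
S/I-1 ? ·: SS|Ss|ss
S/I-2 aff ·: ss
S/II-1 ? I-1×I-2: Ss|ss
S/II-2 ? I-1×I-2: Ss|ss
⇒ S over [I-1,I-2,II-1,II-2]: 6 consistent
W/I-1 aff ·: ww
W/I-2 un ·: Ww
W/II-1 aff I-1×I-2: ww
W/II-2 ? I-1×I-2: Ww|ww
⇒ W over [I-1,I-2,II-1,II-2]: 2 consistent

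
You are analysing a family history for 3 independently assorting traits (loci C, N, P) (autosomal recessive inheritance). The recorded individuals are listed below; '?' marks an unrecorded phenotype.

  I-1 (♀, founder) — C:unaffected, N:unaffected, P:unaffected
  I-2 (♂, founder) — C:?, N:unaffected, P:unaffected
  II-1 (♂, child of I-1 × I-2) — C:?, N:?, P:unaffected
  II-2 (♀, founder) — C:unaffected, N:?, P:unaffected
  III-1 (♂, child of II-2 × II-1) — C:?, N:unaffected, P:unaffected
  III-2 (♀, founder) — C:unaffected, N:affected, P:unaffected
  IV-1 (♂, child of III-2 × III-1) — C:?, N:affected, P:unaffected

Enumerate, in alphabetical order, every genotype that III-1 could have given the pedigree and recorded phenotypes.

III-1 ∈ {CC Nn PP, CC Nn Pp, Cc Nn PP, Cc Nn Pp, cc Nn PP, cc Nn Pp}

C/I-1 un ·: CC|Cc
C/I-2 ? ·: CC|Cc|cc
C/II-1 ? I-1×I-2: CC|Cc|cc
C/II-2 un ·: CC|Cc
C/III-1 ? II-2×II-1: CC|Cc|cc
C/III-2 un ·: CC|Cc
C/IV-1 ? III-2×III-1: CC|Cc|cc
⇒ C over [I-1,I-2,II-1,II-2,III-1,III-2,IV-1]: 165 consistent
N/I-1 un ·: NN|Nn
N/I-2 un ·: NN|Nn
N/II-1 ? I-1×I-2: NN|Nn|nn
N/II-2 ? ·: NN|Nn|nn
N/III-1 un II-2×II-1: Nn
N/III-2 aff ·: nn
N/IV-1 aff III-2×III-1: nn
⇒ N over [I-1,I-2,II-1,II-2,III-1,III-2,IV-1]: 19 consistent
P/I-1 un ·: PP|Pp
P/I-2 un ·: PP|Pp
P/II-1 un I-1×I-2: PP|Pp
P/II-2 un ·: PP|Pp
P/III-1 un II-2×II-1: PP|Pp
P/III-2 un ·: PP|Pp
P/IV-1 un III-2×III-1: PP|Pp
⇒ P over [I-1,I-2,II-1,II-2,III-1,III-2,IV-1]: 82 consistent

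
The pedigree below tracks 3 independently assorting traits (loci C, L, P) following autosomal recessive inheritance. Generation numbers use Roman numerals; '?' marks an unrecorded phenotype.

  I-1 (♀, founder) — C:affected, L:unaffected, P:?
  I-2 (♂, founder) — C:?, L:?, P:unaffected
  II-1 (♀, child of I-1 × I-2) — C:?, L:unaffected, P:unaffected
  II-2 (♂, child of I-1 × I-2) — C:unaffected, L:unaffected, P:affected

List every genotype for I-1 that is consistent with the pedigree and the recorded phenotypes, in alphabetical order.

I-1 ∈ {cc LL Pp, cc LL pp, cc Ll Pp, cc Ll pp}

C/I-1 aff ·: cc
C/I-2 ? ·: CC|Cc
C/II-1 ? I-1×I-2: Cc|cc
C/II-2 un I-1×I-2: Cc
⇒ C over [I-1,I-2,II-1,II-2]: 3 consistent
L/I-1 un ·: LL|Ll
L/I-2 ? ·: LL|Ll|ll
L/II-1 un I-1×I-2: LL|Ll
L/II-2 un I-1×I-2: LL|Ll
⇒ L over [I-1,I-2,II-1,II-2]: 15 consistent
P/I-1 ? ·: Pp|pp
P/I-2 un ·: Pp
P/II-1 un I-1×I-2: PP|Pp
P/II-2 aff I-1×I-2: pp
⇒ P over [I-1,I-2,II-1,II-2]: 3 consistent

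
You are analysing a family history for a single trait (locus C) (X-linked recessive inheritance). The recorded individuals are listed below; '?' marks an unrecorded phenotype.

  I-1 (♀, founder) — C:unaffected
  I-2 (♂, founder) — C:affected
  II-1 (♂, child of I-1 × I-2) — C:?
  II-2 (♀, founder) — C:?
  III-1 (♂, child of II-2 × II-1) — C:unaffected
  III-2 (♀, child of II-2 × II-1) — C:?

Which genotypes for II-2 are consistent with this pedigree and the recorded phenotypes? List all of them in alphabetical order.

C/I-1 un ·: X^CX^C|X^CX^c
C/I-2 aff ·: X^cY
C/II-1 ? I-1×I-2: X^CY|X^cY
C/II-2 ? ·: X^CX^C|X^CX^c
C/III-1 un II-2×II-1: X^CY
C/III-2 ? II-2×II-1: X^CX^C|X^CX^c|X^cX^c
⇒ C over [I-1,I-2,II-1,II-2,III-1,III-2]: 9 consistent

II-2 ∈ {X^CX^C, X^CX^c}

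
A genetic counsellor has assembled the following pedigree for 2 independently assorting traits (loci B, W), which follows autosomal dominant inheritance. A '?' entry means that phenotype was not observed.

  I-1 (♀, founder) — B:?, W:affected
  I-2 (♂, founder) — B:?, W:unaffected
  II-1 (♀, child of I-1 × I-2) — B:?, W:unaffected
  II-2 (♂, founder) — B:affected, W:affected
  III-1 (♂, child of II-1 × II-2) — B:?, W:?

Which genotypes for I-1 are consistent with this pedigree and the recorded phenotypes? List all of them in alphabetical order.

I-1 ∈ {BB Ww, Bb Ww, bb Ww}

B/I-1 ? ·: bb|Bb|BB
B/I-2 ? ·: bb|Bb|BB
B/II-1 ? I-1×I-2: bb|Bb|BB
B/II-2 aff ·: Bb|BB
B/III-1 ? II-1×II-2: bb|Bb|BB
⇒ B over [I-1,I-2,II-1,II-2,III-1]: 59 consistent
W/I-1 aff ·: Ww
W/I-2 un ·: ww
W/II-1 un I-1×I-2: ww
W/II-2 aff ·: Ww|WW
W/III-1 ? II-1×II-2: ww|Ww
⇒ W over [I-1,I-2,II-1,II-2,III-1]: 3 consistent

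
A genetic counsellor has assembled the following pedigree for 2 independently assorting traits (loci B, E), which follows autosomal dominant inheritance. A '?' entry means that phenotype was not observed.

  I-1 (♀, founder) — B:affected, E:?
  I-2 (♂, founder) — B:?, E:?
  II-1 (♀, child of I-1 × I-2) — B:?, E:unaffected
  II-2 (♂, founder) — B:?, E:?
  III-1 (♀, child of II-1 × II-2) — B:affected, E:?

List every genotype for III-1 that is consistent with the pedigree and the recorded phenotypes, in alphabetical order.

B/I-1 aff ·: Bb|BB
B/I-2 ? ·: bb|Bb|BB
B/II-1 ? I-1×I-2: bb|Bb|BB
B/II-2 ? ·: bb|Bb|BB
B/III-1 aff II-1×II-2: Bb|BB
⇒ B over [I-1,I-2,II-1,II-2,III-1]: 45 consistent
E/I-1 ? ·: ee|Ee
E/I-2 ? ·: ee|Ee
E/II-1 un I-1×I-2: ee
E/II-2 ? ·: ee|Ee|EE
E/III-1 ? II-1×II-2: ee|Ee
⇒ E over [I-1,I-2,II-1,II-2,III-1]: 16 consistent

III-1 ∈ {BB Ee, BB ee, Bb Ee, Bb ee}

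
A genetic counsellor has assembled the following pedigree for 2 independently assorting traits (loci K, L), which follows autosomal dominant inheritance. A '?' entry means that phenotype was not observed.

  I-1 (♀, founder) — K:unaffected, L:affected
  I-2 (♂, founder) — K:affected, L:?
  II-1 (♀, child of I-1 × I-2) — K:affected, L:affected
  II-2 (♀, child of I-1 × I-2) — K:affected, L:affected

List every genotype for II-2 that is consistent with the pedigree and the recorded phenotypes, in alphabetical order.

K/I-1 un ·: kk
K/I-2 aff ·: Kk|KK
K/II-1 aff I-1×I-2: Kk
K/II-2 aff I-1×I-2: Kk
⇒ K over [I-1,I-2,II-1,II-2]: 2 consistent
L/I-1 aff ·: Ll|LL
L/I-2 ? ·: ll|Ll|LL
L/II-1 aff I-1×I-2: Ll|LL
L/II-2 aff I-1×I-2: Ll|LL
⇒ L over [I-1,I-2,II-1,II-2]: 15 consistent

II-2 ∈ {Kk LL, Kk Ll}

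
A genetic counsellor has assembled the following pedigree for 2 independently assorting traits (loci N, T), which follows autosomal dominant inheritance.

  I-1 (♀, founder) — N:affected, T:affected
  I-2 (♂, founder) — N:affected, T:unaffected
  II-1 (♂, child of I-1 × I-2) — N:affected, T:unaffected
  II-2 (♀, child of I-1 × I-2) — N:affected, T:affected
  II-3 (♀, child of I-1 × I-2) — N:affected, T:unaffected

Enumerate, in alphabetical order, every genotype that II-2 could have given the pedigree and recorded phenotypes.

N/I-1 aff ·: Nn|NN
N/I-2 aff ·: Nn|NN
N/II-1 aff I-1×I-2: Nn|NN
N/II-2 aff I-1×I-2: Nn|NN
N/II-3 aff I-1×I-2: Nn|NN
⇒ N over [I-1,I-2,II-1,II-2,II-3]: 25 consistent
T/I-1 aff ·: Tt
T/I-2 un ·: tt
T/II-1 un I-1×I-2: tt
T/II-2 aff I-1×I-2: Tt
T/II-3 un I-1×I-2: tt
⇒ T over [I-1,I-2,II-1,II-2,II-3]: 1 consistent

II-2 ∈ {NN Tt, Nn Tt}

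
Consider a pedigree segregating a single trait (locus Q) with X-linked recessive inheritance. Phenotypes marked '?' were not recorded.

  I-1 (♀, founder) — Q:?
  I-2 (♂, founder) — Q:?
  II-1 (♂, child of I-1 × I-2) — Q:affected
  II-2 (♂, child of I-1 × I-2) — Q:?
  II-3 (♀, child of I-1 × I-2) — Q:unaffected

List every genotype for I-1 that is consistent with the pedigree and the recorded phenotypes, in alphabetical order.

I-1 ∈ {X^QX^q, X^qX^q}

Q/I-1 ? ·: X^QX^q|X^qX^q
Q/I-2 ? ·: X^QY|X^qY
Q/II-1 aff I-1×I-2: X^qY
Q/II-2 ? I-1×I-2: X^QY|X^qY
Q/II-3 un I-1×I-2: X^QX^Q|X^QX^q
⇒ Q over [I-1,I-2,II-1,II-2,II-3]: 7 consistent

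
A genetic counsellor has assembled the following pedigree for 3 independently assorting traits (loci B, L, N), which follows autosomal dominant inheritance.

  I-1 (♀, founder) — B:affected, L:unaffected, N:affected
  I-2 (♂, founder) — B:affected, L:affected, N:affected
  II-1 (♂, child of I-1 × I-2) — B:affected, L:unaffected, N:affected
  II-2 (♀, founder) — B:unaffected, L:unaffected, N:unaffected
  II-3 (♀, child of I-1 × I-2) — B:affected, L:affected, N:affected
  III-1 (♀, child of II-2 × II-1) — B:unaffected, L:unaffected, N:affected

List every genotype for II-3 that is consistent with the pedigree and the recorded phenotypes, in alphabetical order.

B/I-1 aff ·: Bb|BB
B/I-2 aff ·: Bb|BB
B/II-1 aff I-1×I-2: Bb
B/II-2 un ·: bb
B/II-3 aff I-1×I-2: Bb|BB
B/III-1 un II-2×II-1: bb
⇒ B over [I-1,I-2,II-1,II-2,II-3,III-1]: 6 consistent
L/I-1 un ·: ll
L/I-2 aff ·: Ll
L/II-1 un I-1×I-2: ll
L/II-2 un ·: ll
L/II-3 aff I-1×I-2: Ll
L/III-1 un II-2×II-1: ll
⇒ L over [I-1,I-2,II-1,II-2,II-3,III-1]: 1 consistent
N/I-1 aff ·: Nn|NN
N/I-2 aff ·: Nn|NN
N/II-1 aff I-1×I-2: Nn|NN
N/II-2 un ·: nn
N/II-3 aff I-1×I-2: Nn|NN
N/III-1 aff II-2×II-1: Nn
⇒ N over [I-1,I-2,II-1,II-2,II-3,III-1]: 13 consistent

II-3 ∈ {BB Ll NN, BB Ll Nn, Bb Ll NN, Bb Ll Nn}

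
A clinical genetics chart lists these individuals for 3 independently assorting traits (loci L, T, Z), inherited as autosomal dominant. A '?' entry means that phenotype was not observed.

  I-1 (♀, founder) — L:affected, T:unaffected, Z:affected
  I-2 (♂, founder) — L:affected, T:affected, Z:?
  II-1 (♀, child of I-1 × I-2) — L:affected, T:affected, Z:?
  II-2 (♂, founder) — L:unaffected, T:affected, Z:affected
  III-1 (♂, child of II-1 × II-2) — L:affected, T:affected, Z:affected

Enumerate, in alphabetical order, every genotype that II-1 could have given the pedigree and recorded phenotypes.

L/I-1 aff ·: Ll|LL
L/I-2 aff ·: Ll|LL
L/II-1 aff I-1×I-2: Ll|LL
L/II-2 un ·: ll
L/III-1 aff II-1×II-2: Ll
⇒ L over [I-1,I-2,II-1,II-2,III-1]: 7 consistent
T/I-1 un ·: tt
T/I-2 aff ·: Tt|TT
T/II-1 aff I-1×I-2: Tt
T/II-2 aff ·: Tt|TT
T/III-1 aff II-1×II-2: Tt|TT
⇒ T over [I-1,I-2,II-1,II-2,III-1]: 8 consistent
Z/I-1 aff ·: Zz|ZZ
Z/I-2 ? ·: zz|Zz|ZZ
Z/II-1 ? I-1×I-2: zz|Zz|ZZ
Z/II-2 aff ·: Zz|ZZ
Z/III-1 aff II-1×II-2: Zz|ZZ
⇒ Z over [I-1,I-2,II-1,II-2,III-1]: 36 consistent

II-1 ∈ {LL Tt ZZ, LL Tt Zz, LL Tt zz, Ll Tt ZZ, Ll Tt Zz, Ll Tt zz}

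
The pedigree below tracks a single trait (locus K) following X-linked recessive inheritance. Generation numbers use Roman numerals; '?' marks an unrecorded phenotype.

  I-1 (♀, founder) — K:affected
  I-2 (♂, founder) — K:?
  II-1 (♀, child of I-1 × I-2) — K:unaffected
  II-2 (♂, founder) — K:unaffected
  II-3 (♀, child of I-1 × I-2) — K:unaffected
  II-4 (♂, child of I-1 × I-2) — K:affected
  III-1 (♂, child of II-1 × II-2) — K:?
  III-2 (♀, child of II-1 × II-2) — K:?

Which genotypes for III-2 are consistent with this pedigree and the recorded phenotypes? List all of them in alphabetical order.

III-2 ∈ {X^KX^K, X^KX^k}

K/I-1 aff ·: X^kX^k
K/I-2 ? ·: X^KY
K/II-1 un I-1×I-2: X^KX^k
K/II-2 un ·: X^KY
K/II-3 un I-1×I-2: X^KX^k
K/II-4 aff I-1×I-2: X^kY
K/III-1 ? II-1×II-2: X^KY|X^kY
K/III-2 ? II-1×II-2: X^KX^K|X^KX^k
⇒ K over [I-1,I-2,II-1,II-2,II-3,II-4,III-1,III-2]: 4 consistent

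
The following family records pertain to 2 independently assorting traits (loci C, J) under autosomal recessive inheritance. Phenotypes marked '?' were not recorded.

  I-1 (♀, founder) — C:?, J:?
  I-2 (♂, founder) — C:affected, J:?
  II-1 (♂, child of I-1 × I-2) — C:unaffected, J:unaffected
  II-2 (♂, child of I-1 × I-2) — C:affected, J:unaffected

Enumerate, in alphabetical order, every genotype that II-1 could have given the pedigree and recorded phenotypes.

II-1 ∈ {Cc JJ, Cc Jj}

C/I-1 ? ·: Cc
C/I-2 aff ·: cc
C/II-1 un I-1×I-2: Cc
C/II-2 aff I-1×I-2: cc
⇒ C over [I-1,I-2,II-1,II-2]: 1 consistent
J/I-1 ? ·: JJ|Jj|jj
J/I-2 ? ·: JJ|Jj|jj
J/II-1 un I-1×I-2: JJ|Jj
J/II-2 un I-1×I-2: JJ|Jj
⇒ J over [I-1,I-2,II-1,II-2]: 17 consistent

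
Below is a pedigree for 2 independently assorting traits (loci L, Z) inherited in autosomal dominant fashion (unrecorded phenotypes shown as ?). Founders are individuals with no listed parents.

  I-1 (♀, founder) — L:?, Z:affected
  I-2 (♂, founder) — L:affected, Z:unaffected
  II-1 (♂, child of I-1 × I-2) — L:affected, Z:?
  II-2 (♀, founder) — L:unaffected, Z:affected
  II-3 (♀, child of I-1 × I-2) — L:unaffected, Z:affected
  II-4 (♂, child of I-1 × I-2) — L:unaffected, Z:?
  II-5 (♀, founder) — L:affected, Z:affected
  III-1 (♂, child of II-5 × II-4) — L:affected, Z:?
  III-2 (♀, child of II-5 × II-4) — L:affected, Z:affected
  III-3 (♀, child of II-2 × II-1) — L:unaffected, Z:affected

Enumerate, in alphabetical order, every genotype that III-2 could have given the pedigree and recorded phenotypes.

III-2 ∈ {Ll ZZ, Ll Zz}

L/I-1 ? ·: ll|Ll
L/I-2 aff ·: Ll
L/II-1 aff I-1×I-2: Ll
L/II-2 un ·: ll
L/II-3 un I-1×I-2: ll
L/II-4 un I-1×I-2: ll
L/II-5 aff ·: Ll|LL
L/III-1 aff II-5×II-4: Ll
L/III-2 aff II-5×II-4: Ll
L/III-3 un II-2×II-1: ll
⇒ L over [I-1,I-2,II-1,II-2,II-3,II-4,II-5,III-1,III-2,III-3]: 4 consistent
Z/I-1 aff ·: Zz|ZZ
Z/I-2 un ·: zz
Z/II-1 ? I-1×I-2: zz|Zz
Z/II-2 aff ·: Zz|ZZ
Z/II-3 aff I-1×I-2: Zz
Z/II-4 ? I-1×I-2: zz|Zz
Z/II-5 aff ·: Zz|ZZ
Z/III-1 ? II-5×II-4: zz|Zz|ZZ
Z/III-2 aff II-5×II-4: Zz|ZZ
Z/III-3 aff II-2×II-1: Zz|ZZ
⇒ Z over [I-1,I-2,II-1,II-2,II-3,II-4,II-5,III-1,III-2,III-3]: 118 consistent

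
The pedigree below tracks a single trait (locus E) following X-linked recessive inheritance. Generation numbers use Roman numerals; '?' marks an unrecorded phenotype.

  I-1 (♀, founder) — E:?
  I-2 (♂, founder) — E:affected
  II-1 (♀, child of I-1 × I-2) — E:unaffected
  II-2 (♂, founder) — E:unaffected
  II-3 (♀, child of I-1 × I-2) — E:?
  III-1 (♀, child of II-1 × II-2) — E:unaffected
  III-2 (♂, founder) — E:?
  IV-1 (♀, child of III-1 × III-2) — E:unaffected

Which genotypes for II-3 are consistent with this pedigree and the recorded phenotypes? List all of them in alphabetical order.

II-3 ∈ {X^EX^e, X^eX^e}

E/I-1 ? ·: X^EX^E|X^EX^e
E/I-2 aff ·: X^eY
E/II-1 un I-1×I-2: X^EX^e
E/II-2 un ·: X^EY
E/II-3 ? I-1×I-2: X^EX^e|X^eX^e
E/III-1 un II-1×II-2: X^EX^E|X^EX^e
E/III-2 ? ·: X^EY|X^eY
E/IV-1 un III-1×III-2: X^EX^E|X^EX^e
⇒ E over [I-1,I-2,II-1,II-2,II-3,III-1,III-2,IV-1]: 15 consistent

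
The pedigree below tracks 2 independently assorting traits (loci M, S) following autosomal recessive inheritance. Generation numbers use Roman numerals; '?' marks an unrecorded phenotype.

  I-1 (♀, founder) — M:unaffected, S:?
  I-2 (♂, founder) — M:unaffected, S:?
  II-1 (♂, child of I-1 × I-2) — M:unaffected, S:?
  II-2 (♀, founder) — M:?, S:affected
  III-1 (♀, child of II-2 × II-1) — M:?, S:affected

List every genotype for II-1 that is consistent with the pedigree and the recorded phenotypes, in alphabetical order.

M/I-1 un ·: MM|Mm
M/I-2 un ·: MM|Mm
M/II-1 un I-1×I-2: MM|Mm
M/II-2 ? ·: MM|Mm|mm
M/III-1 ? II-2×II-1: MM|Mm|mm
⇒ M over [I-1,I-2,II-1,II-2,III-1]: 37 consistent
S/I-1 ? ·: SS|Ss|ss
S/I-2 ? ·: SS|Ss|ss
S/II-1 ? I-1×I-2: Ss|ss
S/II-2 aff ·: ss
S/III-1 aff II-2×II-1: ss
⇒ S over [I-1,I-2,II-1,II-2,III-1]: 11 consistent

II-1 ∈ {MM Ss, MM ss, Mm Ss, Mm ss}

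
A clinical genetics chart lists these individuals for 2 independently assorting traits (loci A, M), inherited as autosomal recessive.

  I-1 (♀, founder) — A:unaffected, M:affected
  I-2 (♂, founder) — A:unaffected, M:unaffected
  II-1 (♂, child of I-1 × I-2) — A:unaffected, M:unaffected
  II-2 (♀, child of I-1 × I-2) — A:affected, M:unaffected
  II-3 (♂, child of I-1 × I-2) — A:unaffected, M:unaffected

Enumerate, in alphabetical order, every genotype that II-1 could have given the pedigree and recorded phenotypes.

A/I-1 un ·: Aa
A/I-2 un ·: Aa
A/II-1 un I-1×I-2: AA|Aa
A/II-2 aff I-1×I-2: aa
A/II-3 un I-1×I-2: AA|Aa
⇒ A over [I-1,I-2,II-1,II-2,II-3]: 4 consistent
M/I-1 aff ·: mm
M/I-2 un ·: MM|Mm
M/II-1 un I-1×I-2: Mm
M/II-2 un I-1×I-2: Mm
M/II-3 un I-1×I-2: Mm
⇒ M over [I-1,I-2,II-1,II-2,II-3]: 2 consistent

II-1 ∈ {AA Mm, Aa Mm}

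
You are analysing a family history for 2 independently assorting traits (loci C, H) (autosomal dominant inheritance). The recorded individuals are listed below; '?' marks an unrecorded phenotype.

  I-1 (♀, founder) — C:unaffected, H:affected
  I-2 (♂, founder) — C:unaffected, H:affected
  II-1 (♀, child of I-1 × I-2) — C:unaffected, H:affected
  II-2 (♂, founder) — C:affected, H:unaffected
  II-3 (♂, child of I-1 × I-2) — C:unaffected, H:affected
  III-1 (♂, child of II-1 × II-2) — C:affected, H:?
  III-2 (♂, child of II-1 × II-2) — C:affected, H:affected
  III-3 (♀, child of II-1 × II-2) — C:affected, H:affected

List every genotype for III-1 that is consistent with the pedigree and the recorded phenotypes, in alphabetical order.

III-1 ∈ {Cc Hh, Cc hh}

C/I-1 un ·: cc
C/I-2 un ·: cc
C/II-1 un I-1×I-2: cc
C/II-2 aff ·: Cc|CC
C/II-3 un I-1×I-2: cc
C/III-1 aff II-1×II-2: Cc
C/III-2 aff II-1×II-2: Cc
C/III-3 aff II-1×II-2: Cc
⇒ C over [I-1,I-2,II-1,II-2,II-3,III-1,III-2,III-3]: 2 consistent
H/I-1 aff ·: Hh|HH
H/I-2 aff ·: Hh|HH
H/II-1 aff I-1×I-2: Hh|HH
H/II-2 un ·: hh
H/II-3 aff I-1×I-2: Hh|HH
H/III-1 ? II-1×II-2: hh|Hh
H/III-2 aff II-1×II-2: Hh
H/III-3 aff II-1×II-2: Hh
⇒ H over [I-1,I-2,II-1,II-2,II-3,III-1,III-2,III-3]: 19 consistent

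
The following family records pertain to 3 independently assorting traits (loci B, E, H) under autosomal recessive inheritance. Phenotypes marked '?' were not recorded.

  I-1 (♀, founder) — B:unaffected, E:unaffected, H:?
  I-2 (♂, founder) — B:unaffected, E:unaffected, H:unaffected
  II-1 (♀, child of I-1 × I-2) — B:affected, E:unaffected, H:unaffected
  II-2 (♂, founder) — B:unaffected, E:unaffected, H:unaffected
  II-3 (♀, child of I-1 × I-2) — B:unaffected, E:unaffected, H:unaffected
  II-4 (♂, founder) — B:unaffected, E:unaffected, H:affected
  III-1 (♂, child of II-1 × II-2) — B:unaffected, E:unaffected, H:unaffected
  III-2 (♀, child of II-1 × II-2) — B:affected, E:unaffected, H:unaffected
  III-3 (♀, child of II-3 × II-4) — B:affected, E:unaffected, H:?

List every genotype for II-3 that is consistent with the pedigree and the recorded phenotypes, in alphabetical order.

II-3 ∈ {Bb EE HH, Bb EE Hh, Bb Ee HH, Bb Ee Hh}

B/I-1 un ·: Bb
B/I-2 un ·: Bb
B/II-1 aff I-1×I-2: bb
B/II-2 un ·: Bb
B/II-3 un I-1×I-2: Bb
B/II-4 un ·: Bb
B/III-1 un II-1×II-2: Bb
B/III-2 aff II-1×II-2: bb
B/III-3 aff II-3×II-4: bb
⇒ B over [I-1,I-2,II-1,II-2,II-3,II-4,III-1,III-2,III-3]: 1 consistent
E/I-1 un ·: EE|Ee
E/I-2 un ·: EE|Ee
E/II-1 un I-1×I-2: EE|Ee
E/II-2 un ·: EE|Ee
E/II-3 un I-1×I-2: EE|Ee
E/II-4 un ·: EE|Ee
E/III-1 un II-1×II-2: EE|Ee
E/III-2 un II-1×II-2: EE|Ee
E/III-3 un II-3×II-4: EE|Ee
⇒ E over [I-1,I-2,II-1,II-2,II-3,II-4,III-1,III-2,III-3]: 288 consistent
H/I-1 ? ·: HH|Hh|hh
H/I-2 un ·: HH|Hh
H/II-1 un I-1×I-2: HH|Hh
H/II-2 un ·: HH|Hh
H/II-3 un I-1×I-2: HH|Hh
H/II-4 aff ·: hh
H/III-1 un II-1×II-2: HH|Hh
H/III-2 un II-1×II-2: HH|Hh
H/III-3 ? II-3×II-4: Hh|hh
⇒ H over [I-1,I-2,II-1,II-2,II-3,II-4,III-1,III-2,III-3]: 154 consistent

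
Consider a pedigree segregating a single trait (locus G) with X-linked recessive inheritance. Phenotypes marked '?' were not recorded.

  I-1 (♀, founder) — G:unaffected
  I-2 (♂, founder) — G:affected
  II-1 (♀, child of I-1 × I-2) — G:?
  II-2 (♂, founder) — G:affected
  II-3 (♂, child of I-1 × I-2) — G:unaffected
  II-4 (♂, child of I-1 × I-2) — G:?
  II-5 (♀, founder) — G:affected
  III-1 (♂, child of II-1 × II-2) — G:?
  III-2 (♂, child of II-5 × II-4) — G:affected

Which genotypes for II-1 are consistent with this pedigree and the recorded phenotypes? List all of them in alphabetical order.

G/I-1 un ·: X^GX^G|X^GX^g
G/I-2 aff ·: X^gY
G/II-1 ? I-1×I-2: X^GX^g|X^gX^g
G/II-2 aff ·: X^gY
G/II-3 un I-1×I-2: X^GY
G/II-4 ? I-1×I-2: X^GY|X^gY
G/II-5 aff ·: X^gX^g
G/III-1 ? II-1×II-2: X^GY|X^gY
G/III-2 aff II-5×II-4: X^gY
⇒ G over [I-1,I-2,II-1,II-2,II-3,II-4,II-5,III-1,III-2]: 8 consistent

II-1 ∈ {X^GX^g, X^gX^g}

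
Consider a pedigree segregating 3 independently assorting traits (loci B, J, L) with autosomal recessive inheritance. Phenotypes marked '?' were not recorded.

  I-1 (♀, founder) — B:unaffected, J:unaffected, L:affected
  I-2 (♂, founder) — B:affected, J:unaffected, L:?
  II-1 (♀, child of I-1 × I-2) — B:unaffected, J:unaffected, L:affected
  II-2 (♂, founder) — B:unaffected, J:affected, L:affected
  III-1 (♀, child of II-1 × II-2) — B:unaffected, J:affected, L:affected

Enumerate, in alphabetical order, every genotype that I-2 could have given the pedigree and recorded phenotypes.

I-2 ∈ {bb JJ Ll, bb JJ ll, bb Jj Ll, bb Jj ll}

B/I-1 un ·: BB|Bb
B/I-2 aff ·: bb
B/II-1 un I-1×I-2: Bb
B/II-2 un ·: BB|Bb
B/III-1 un II-1×II-2: BB|Bb
⇒ B over [I-1,I-2,II-1,II-2,III-1]: 8 consistent
J/I-1 un ·: JJ|Jj
J/I-2 un ·: JJ|Jj
J/II-1 un I-1×I-2: Jj
J/II-2 aff ·: jj
J/III-1 aff II-1×II-2: jj
⇒ J over [I-1,I-2,II-1,II-2,III-1]: 3 consistent
L/I-1 aff ·: ll
L/I-2 ? ·: Ll|ll
L/II-1 aff I-1×I-2: ll
L/II-2 aff ·: ll
L/III-1 aff II-1×II-2: ll
⇒ L over [I-1,I-2,II-1,II-2,III-1]: 2 consistent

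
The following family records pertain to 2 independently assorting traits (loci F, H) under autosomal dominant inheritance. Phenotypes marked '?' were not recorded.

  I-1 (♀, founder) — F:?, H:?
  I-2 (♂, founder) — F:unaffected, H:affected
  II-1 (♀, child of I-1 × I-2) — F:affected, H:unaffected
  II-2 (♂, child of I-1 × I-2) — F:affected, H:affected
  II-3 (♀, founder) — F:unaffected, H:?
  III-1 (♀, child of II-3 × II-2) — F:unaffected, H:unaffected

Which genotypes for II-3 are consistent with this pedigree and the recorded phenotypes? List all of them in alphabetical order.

II-3 ∈ {ff Hh, ff hh}

F/I-1 ? ·: Ff|FF
F/I-2 un ·: ff
F/II-1 aff I-1×I-2: Ff
F/II-2 aff I-1×I-2: Ff
F/II-3 un ·: ff
F/III-1 un II-3×II-2: ff
⇒ F over [I-1,I-2,II-1,II-2,II-3,III-1]: 2 consistent
H/I-1 ? ·: hh|Hh
H/I-2 aff ·: Hh
H/II-1 un I-1×I-2: hh
H/II-2 aff I-1×I-2: Hh
H/II-3 ? ·: hh|Hh
H/III-1 un II-3×II-2: hh
⇒ H over [I-1,I-2,II-1,II-2,II-3,III-1]: 4 consistent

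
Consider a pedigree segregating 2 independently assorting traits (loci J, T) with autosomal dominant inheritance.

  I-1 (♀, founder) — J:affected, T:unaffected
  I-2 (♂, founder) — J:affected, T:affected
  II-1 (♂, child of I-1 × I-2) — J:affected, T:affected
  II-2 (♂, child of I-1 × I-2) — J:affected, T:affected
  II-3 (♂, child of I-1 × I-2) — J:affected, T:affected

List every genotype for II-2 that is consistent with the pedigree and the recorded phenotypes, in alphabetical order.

J/I-1 aff ·: Jj|JJ
J/I-2 aff ·: Jj|JJ
J/II-1 aff I-1×I-2: Jj|JJ
J/II-2 aff I-1×I-2: Jj|JJ
J/II-3 aff I-1×I-2: Jj|JJ
⇒ J over [I-1,I-2,II-1,II-2,II-3]: 25 consistent
T/I-1 un ·: tt
T/I-2 aff ·: Tt|TT
T/II-1 aff I-1×I-2: Tt
T/II-2 aff I-1×I-2: Tt
T/II-3 aff I-1×I-2: Tt
⇒ T over [I-1,I-2,II-1,II-2,II-3]: 2 consistent

II-2 ∈ {JJ Tt, Jj Tt}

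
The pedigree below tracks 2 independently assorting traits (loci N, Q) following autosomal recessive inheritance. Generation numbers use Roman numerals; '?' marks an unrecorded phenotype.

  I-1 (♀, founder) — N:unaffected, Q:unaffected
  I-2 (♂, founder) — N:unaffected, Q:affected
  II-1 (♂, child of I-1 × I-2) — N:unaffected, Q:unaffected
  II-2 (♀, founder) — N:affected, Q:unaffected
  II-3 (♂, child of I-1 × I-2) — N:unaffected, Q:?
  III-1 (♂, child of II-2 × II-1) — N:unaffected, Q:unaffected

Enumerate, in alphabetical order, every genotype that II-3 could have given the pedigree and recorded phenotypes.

N/I-1 un ·: NN|Nn
N/I-2 un ·: NN|Nn
N/II-1 un I-1×I-2: NN|Nn
N/II-2 aff ·: nn
N/II-3 un I-1×I-2: NN|Nn
N/III-1 un II-2×II-1: Nn
⇒ N over [I-1,I-2,II-1,II-2,II-3,III-1]: 13 consistent
Q/I-1 un ·: QQ|Qq
Q/I-2 aff ·: qq
Q/II-1 un I-1×I-2: Qq
Q/II-2 un ·: QQ|Qq
Q/II-3 ? I-1×I-2: Qq|qq
Q/III-1 un II-2×II-1: QQ|Qq
⇒ Q over [I-1,I-2,II-1,II-2,II-3,III-1]: 12 consistent

II-3 ∈ {NN Qq, NN qq, Nn Qq, Nn qq}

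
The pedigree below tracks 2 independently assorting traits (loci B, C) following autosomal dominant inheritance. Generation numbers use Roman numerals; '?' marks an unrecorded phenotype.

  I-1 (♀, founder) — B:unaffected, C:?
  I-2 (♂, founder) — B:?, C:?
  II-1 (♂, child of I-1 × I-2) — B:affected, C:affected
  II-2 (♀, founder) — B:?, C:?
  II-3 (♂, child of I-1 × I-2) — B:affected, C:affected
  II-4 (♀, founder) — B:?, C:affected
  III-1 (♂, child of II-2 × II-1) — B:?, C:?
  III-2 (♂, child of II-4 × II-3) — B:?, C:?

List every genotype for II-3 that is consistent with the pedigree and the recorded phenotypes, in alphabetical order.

II-3 ∈ {Bb CC, Bb Cc}

B/I-1 un ·: bb
B/I-2 ? ·: Bb|BB
B/II-1 aff I-1×I-2: Bb
B/II-2 ? ·: bb|Bb|BB
B/II-3 aff I-1×I-2: Bb
B/II-4 ? ·: bb|Bb|BB
B/III-1 ? II-2×II-1: bb|Bb|BB
B/III-2 ? II-4×II-3: bb|Bb|BB
⇒ B over [I-1,I-2,II-1,II-2,II-3,II-4,III-1,III-2]: 98 consistent
C/I-1 ? ·: cc|Cc|CC
C/I-2 ? ·: cc|Cc|CC
C/II-1 aff I-1×I-2: Cc|CC
C/II-2 ? ·: cc|Cc|CC
C/II-3 aff I-1×I-2: Cc|CC
C/II-4 aff ·: Cc|CC
C/III-1 ? II-2×II-1: cc|Cc|CC
C/III-2 ? II-4×II-3: cc|Cc|CC
⇒ C over [I-1,I-2,II-1,II-2,II-3,II-4,III-1,III-2]: 416 consistent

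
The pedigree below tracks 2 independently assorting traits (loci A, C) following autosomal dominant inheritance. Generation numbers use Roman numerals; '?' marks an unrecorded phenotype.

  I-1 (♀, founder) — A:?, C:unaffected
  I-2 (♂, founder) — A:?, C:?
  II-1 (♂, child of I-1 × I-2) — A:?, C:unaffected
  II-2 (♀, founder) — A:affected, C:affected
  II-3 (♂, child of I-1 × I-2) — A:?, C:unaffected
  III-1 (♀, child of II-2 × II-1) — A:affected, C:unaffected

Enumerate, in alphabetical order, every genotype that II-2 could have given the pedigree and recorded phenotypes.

II-2 ∈ {AA Cc, Aa Cc}

A/I-1 ? ·: aa|Aa|AA
A/I-2 ? ·: aa|Aa|AA
A/II-1 ? I-1×I-2: aa|Aa|AA
A/II-2 aff ·: Aa|AA
A/II-3 ? I-1×I-2: aa|Aa|AA
A/III-1 aff II-2×II-1: Aa|AA
⇒ A over [I-1,I-2,II-1,II-2,II-3,III-1]: 92 consistent
C/I-1 un ·: cc
C/I-2 ? ·: cc|Cc
C/II-1 un I-1×I-2: cc
C/II-2 aff ·: Cc
C/II-3 un I-1×I-2: cc
C/III-1 un II-2×II-1: cc
⇒ C over [I-1,I-2,II-1,II-2,II-3,III-1]: 2 consistent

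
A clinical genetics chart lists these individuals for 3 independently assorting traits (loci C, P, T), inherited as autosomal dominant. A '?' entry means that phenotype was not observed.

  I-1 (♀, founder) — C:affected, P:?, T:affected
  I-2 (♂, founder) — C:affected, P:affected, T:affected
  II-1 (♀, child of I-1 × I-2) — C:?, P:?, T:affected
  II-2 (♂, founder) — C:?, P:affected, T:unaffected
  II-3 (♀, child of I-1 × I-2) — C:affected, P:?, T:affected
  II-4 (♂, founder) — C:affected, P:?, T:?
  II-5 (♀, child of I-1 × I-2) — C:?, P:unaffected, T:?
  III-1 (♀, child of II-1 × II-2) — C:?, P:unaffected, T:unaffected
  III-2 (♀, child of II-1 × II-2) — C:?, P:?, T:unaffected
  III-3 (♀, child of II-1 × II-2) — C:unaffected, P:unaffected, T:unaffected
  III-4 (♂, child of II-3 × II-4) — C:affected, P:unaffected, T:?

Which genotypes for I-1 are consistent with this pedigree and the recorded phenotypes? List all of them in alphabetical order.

C/I-1 aff ·: Cc|CC
C/I-2 aff ·: Cc|CC
C/II-1 ? I-1×I-2: cc|Cc
C/II-2 ? ·: cc|Cc
C/II-3 aff I-1×I-2: Cc|CC
C/II-4 aff ·: Cc|CC
C/II-5 ? I-1×I-2: cc|Cc|CC
C/III-1 ? II-1×II-2: cc|Cc|CC
C/III-2 ? II-1×II-2: cc|Cc|CC
C/III-3 un II-1×II-2: cc
C/III-4 aff II-3×II-4: Cc|CC
⇒ C over [I-1,I-2,II-1,II-2,II-3,II-4,II-5,III-1,III-2,III-3,III-4]: 742 consistent
P/I-1 ? ·: pp|Pp
P/I-2 aff ·: Pp
P/II-1 ? I-1×I-2: pp|Pp
P/II-2 aff ·: Pp
P/II-3 ? I-1×I-2: pp|Pp
P/II-4 ? ·: pp|Pp
P/II-5 un I-1×I-2: pp
P/III-1 un II-1×II-2: pp
P/III-2 ? II-1×II-2: pp|Pp|PP
P/III-3 un II-1×II-2: pp
P/III-4 un II-3×II-4: pp
⇒ P over [I-1,I-2,II-1,II-2,II-3,II-4,II-5,III-1,III-2,III-3,III-4]: 40 consistent
T/I-1 aff ·: Tt|TT
T/I-2 aff ·: Tt|TT
T/II-1 aff I-1×I-2: Tt
T/II-2 un ·: tt
T/II-3 aff I-1×I-2: Tt|TT
T/II-4 ? ·: tt|Tt|TT
T/II-5 ? I-1×I-2: tt|Tt|TT
T/III-1 un II-1×II-2: tt
T/III-2 un II-1×II-2: tt
T/III-3 un II-1×II-2: tt
T/III-4 ? II-3×II-4: tt|Tt|TT
⇒ T over [I-1,I-2,II-1,II-2,II-3,II-4,II-5,III-1,III-2,III-3,III-4]: 77 consistent

I-1 ∈ {CC Pp TT, CC Pp Tt, CC pp TT, CC pp Tt, Cc Pp TT, Cc Pp Tt, Cc pp TT, Cc pp Tt}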